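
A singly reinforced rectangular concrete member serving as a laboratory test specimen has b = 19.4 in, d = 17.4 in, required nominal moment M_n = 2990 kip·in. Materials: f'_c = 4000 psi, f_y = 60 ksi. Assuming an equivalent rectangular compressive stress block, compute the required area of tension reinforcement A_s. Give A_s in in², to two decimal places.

From M_n = 0.85 f'_c a b (d − a/2):
a = d − √(d² − 2M_n/(0.85 f'_c b)) = 17.4 − √(17.4² − 2 × 2990/(0.85 × 4 × 19.4)) = 2.836 in.
A_s = 0.85 f'_c a b / f_y = 0.85 × 4 × 2.836 × 19.4 / 60 = 3.118 in².

A_s ≈ 3.12 in²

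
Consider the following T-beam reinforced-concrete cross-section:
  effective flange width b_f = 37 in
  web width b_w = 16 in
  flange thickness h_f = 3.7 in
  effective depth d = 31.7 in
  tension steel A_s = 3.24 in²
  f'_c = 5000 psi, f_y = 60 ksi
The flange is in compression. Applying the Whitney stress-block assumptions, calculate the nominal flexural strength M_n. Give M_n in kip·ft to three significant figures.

Tension: T = A_s f_y = 3.24 × 60 = 194.4 kips.
Try a within the flange: a = T/(0.85 f'_c b_f) = 194.4/(0.85 × 5 × 37) = 1.236 in.
Since a = 1.236 ≤ h_f = 3.7 in, the stress block lies entirely in the flange; analyse as a rectangular beam of width b_f.
M_n = T(d − a/2) = 194.4 × (31.7 − 0.618) = 6042.3 kip·in.
M_n = 6042.3/12 = 503.53 kip·ft.

M_n ≈ 504 kip·ft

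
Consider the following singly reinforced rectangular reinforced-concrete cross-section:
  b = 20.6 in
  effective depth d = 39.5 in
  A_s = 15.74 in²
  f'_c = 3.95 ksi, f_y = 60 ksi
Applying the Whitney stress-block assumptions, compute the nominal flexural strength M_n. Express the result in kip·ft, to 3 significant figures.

M_n ≈ 2570 kip·ft

T = A_s f_y = 15.74 × 60 = 944.4 kips.
a = T/(0.85 f'_c b) = 944.4/(0.85 × 3.95 × 20.6) = 13.654 in.
M_n = T(d − a/2) = 944.4 × (39.5 − 6.827) = 30856.4 kip·in = 30856.4/12 = 2571.37 kip·ft.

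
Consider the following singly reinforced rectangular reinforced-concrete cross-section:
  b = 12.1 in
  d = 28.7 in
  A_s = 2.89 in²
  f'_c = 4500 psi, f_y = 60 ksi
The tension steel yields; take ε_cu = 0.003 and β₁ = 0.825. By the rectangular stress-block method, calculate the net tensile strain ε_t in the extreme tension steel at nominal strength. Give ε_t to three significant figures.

ε_t ≈ 0.0160

a = A_s f_y/(0.85 f'_c b) = 3.747 in.
β₁ = 0.825, so c = a/β₁ = 3.747/0.825 = 4.542 in.
From the linear strain diagram with ε_cu = 0.003: ε_t = 0.003 (d − c)/c = 0.003 × (28.7 − 4.542)/4.542 = 0.0160.
Since ε_t ≥ 0.005, the section is tension-controlled.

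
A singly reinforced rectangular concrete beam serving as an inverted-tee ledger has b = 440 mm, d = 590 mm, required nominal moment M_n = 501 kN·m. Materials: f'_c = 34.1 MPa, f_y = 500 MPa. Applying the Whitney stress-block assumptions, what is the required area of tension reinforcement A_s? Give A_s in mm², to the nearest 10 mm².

A_s ≈ 1810 mm²

With M_n = 0.85 f'_c a b (d − a/2), solve the quadratic for a:
a = d − √(d² − 2M_n/(0.85 f'_c b)) = 590 − √(590² − 2 × 501×10⁶/(0.85 × 34.1 × 440)) = 70.83 mm.
A_s = 0.85 f'_c a b / f_y = 0.85 × 34.1 × 70.83 × 440 / 500 = 1806.6 mm².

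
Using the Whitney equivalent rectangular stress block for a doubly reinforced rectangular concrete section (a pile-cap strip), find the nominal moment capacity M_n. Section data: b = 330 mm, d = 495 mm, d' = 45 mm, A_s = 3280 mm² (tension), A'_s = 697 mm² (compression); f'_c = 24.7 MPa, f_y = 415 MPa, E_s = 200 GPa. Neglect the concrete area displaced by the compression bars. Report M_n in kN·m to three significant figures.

Assume both tension and compression steel yield.
Net tension couple steel: A_s − A'_s = 2583 mm².
a = (A_s − A'_s) f_y / (0.85 f'_c b) = 1071945/(0.85 × 24.7 × 330) = 154.72 mm.
c = a/β₁ = 154.72/0.85 = 182.02 mm; ε'_s = 0.003(c − d')/c = 0.0023 ≥ f_y/E_s = 0.0021, so compression steel does yield.
M_n = (A_s − A'_s) f_y (d − a/2) + A'_s f_y (d − d') = [1071945 × (495 − 77.36) + 289255 × (495 − 45)] × 10⁻⁶ = 447.69 + 130.16 = 577.85 kN·m.

M_n ≈ 578 kN·m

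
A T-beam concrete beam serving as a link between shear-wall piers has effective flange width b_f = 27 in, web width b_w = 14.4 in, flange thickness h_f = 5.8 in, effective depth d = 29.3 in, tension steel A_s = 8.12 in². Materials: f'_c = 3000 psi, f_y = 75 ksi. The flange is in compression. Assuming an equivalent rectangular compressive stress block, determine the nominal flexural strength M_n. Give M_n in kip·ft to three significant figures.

Tension: T = A_s f_y = 8.12 × 75 = 609 kips.
Try a within the flange: a = T/(0.85 f'_c b_f) = 609/(0.85 × 3 × 27) = 8.845 in.
a = 8.845 > h_f = 5.8 in: the block extends into the web. Split into flange-overhang and web parts.
C_f = 0.85 f'_c (b_f − b_w) h_f = 0.85 × 3 × (27 − 14.4) × 5.8 = 186.4 kips.
Remaining web compression depth: a_w = (T − C_f)/(0.85 f'_c b_w) = (609 − 186.4)/(0.85 × 3 × 14.4) = 11.509 in.
M_n = C_f(d − h_f/2) + (T − C_f)(d − a_w/2) = 186.4 × (29.3 − 2.9) + 422.6 × (29.3 − 5.7545) = 4921.0 + 9950.3 = 14871.3 kip·in.
M_n = 14871.3/12 = 1239.28 kip·ft.

M_n ≈ 1240 kip·ft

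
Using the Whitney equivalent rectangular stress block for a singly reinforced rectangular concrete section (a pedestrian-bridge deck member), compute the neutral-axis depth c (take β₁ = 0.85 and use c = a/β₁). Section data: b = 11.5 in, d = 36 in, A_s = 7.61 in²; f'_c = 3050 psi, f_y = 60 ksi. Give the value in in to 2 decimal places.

T = A_s f_y = 7.61 × 60 = 456.6 kips.
a = T/(0.85 f'_c b) = 456.6/(0.85 × 3.05 × 11.5) = 15.3151 in.
With β₁ = 0.85, c = a/β₁ = 15.3151/0.85 = 18.02 in.

c ≈ 18.02 in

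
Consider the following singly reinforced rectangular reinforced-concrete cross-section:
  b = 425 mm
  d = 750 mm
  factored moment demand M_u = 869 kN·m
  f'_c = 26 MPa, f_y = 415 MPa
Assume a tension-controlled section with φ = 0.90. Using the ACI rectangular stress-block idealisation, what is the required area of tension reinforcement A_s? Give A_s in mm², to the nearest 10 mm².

M_n = M_u/φ = 869/0.90 = 965.556 kN·m.
With M_n = 0.85 f'_c a b (d − a/2), solve the quadratic for a:
a = d − √(d² − 2M_n/(0.85 f'_c b)) = 750 − √(750² − 2 × 965.556×10⁶/(0.85 × 26 × 425)) = 152.59 mm.
A_s = 0.85 f'_c a b / f_y = 0.85 × 26 × 152.59 × 425 / 415 = 3453.5 mm².

A_s ≈ 3450 mm²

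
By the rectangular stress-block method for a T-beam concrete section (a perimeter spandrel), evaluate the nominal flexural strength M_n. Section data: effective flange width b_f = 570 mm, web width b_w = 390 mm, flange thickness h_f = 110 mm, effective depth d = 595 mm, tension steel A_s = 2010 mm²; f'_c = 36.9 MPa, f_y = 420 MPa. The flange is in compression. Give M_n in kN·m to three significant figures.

Tension: T = A_s f_y = 2010 × 420 = 844200 N.
Try a within the flange: a = T/(0.85 f'_c b_f) = 844200/(0.85 × 36.9 × 570) = 47.22 mm.
Since a = 47.22 ≤ h_f = 110 mm, the stress block lies entirely in the flange; analyse as a rectangular beam of width b_f.
M_n = T(d − a/2) = 844200 × (595 − 23.61) = 482.37 × 10⁶ N·mm.
M_n = 482.37 kN·m.

M_n ≈ 482 kN·m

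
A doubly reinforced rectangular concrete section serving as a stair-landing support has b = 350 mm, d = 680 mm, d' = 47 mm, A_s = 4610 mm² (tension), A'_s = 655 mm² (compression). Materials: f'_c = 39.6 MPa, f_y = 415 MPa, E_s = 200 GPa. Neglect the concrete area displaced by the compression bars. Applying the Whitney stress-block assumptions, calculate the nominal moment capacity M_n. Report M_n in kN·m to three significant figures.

Assume both tension and compression steel yield.
Net tension couple steel: A_s − A'_s = 3955 mm².
a = (A_s − A'_s) f_y / (0.85 f'_c b) = 1641325/(0.85 × 39.6 × 350) = 139.32 mm.
c = a/β₁ = 139.32/0.767 = 181.64 mm; ε'_s = 0.003(c − d')/c = 0.0022 ≥ f_y/E_s = 0.0021, so compression steel does yield.
M_n = (A_s − A'_s) f_y (d − a/2) + A'_s f_y (d − d') = [1641325 × (680 − 69.66) + 271825 × (680 − 47)] × 10⁻⁶ = 1001.77 + 172.07 = 1173.84 kN·m.

M_n ≈ 1170 kN·m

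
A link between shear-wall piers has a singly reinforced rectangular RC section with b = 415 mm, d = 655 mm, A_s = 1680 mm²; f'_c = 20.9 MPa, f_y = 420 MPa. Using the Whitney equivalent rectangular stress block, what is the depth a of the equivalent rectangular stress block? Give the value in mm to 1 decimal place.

T = A_s f_y = 1680 × 420 = 705600 N = 705.6 kN.
Setting C = 0.85 f'_c a b equal to T: a = 705600/(0.85 × 20.9 × 415) = 95.7 mm.

a ≈ 95.7 mm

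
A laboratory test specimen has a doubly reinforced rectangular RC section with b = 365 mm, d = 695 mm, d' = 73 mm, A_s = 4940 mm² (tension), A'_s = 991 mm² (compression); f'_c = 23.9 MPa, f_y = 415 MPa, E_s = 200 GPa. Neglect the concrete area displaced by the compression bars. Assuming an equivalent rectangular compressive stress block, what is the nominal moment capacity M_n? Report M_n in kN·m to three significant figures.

M_n ≈ 1210 kN·m

Assume both tension and compression steel yield.
Net tension couple steel: A_s − A'_s = 3949 mm².
a = (A_s − A'_s) f_y / (0.85 f'_c b) = 1638835/(0.85 × 23.9 × 365) = 221.02 mm.
c = a/β₁ = 221.02/0.85 = 260.02 mm; ε'_s = 0.003(c − d')/c = 0.0022 ≥ f_y/E_s = 0.0021, so compression steel does yield.
M_n = (A_s − A'_s) f_y (d − a/2) + A'_s f_y (d − d') = [1638835 × (695 − 110.51) + 411265 × (695 − 73)] × 10⁻⁶ = 957.88 + 255.81 = 1213.69 kN·m.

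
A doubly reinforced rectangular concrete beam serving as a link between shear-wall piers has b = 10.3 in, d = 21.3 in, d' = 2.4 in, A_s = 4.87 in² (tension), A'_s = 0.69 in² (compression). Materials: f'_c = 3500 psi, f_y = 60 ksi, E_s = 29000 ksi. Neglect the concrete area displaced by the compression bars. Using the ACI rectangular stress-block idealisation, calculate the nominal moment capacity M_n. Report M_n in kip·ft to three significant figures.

M_n ≈ 425 kip·ft

Assume both steels yield.
a = (A_s − A'_s) f_y/(0.85 f'_c b) = (4.87 − 0.69) × 60/(0.85 × 3.5 × 10.3) = 8.185 in.
c = a/β₁ = 8.185/0.85 = 9.629 in; ε'_s = 0.003(c − d')/c = 0.0023 ≥ ε_y = 0.0021, so the compression steel yields.
M_n = (A_s − A'_s) f_y (d − a/2) + A'_s f_y (d − d') = 250.8 × (21.3 − 4.0925) + 41.4 × (21.3 − 2.4) = 4315.6 + 782.5 = 5098.1 kip·in = 5098.1/12 = 424.84 kip·ft.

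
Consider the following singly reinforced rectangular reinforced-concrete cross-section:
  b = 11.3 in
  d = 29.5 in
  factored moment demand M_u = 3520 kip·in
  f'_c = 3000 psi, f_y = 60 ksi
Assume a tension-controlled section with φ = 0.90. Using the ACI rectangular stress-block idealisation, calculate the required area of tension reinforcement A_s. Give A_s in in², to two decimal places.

M_n = M_u/φ = 3520/0.90 = 3911.11 kip·in.
From M_n = 0.85 f'_c a b (d − a/2):
a = d − √(d² − 2M_n/(0.85 f'_c b)) = 29.5 − √(29.5² − 2 × 3911.11/(0.85 × 3 × 11.3)) = 5.030 in.
A_s = 0.85 f'_c a b / f_y = 0.85 × 3 × 5.030 × 11.3 / 60 = 2.416 in².

A_s ≈ 2.42 in²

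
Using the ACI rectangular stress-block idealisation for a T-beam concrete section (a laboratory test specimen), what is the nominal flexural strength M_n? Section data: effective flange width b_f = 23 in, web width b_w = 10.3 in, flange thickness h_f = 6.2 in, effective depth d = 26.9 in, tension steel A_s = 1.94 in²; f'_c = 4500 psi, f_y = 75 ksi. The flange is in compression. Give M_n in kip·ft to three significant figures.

M_n ≈ 316 kip·ft

Tension: T = A_s f_y = 1.94 × 75 = 145.5 kips.
Try a within the flange: a = T/(0.85 f'_c b_f) = 145.5/(0.85 × 4.5 × 23) = 1.654 in.
Since a = 1.654 ≤ h_f = 6.2 in, the stress block lies entirely in the flange; analyse as a rectangular beam of width b_f.
M_n = T(d − a/2) = 145.5 × (26.9 − 0.827) = 3793.6 kip·in.
M_n = 3793.6/12 = 316.13 kip·ft.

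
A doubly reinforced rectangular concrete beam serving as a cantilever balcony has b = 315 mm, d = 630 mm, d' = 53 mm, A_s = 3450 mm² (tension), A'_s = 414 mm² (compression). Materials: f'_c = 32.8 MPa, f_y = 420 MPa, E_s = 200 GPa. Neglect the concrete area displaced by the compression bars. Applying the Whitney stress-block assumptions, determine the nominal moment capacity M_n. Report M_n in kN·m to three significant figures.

M_n ≈ 811 kN·m

Assume both tension and compression steel yield.
Net tension couple steel: A_s − A'_s = 3036 mm².
a = (A_s − A'_s) f_y / (0.85 f'_c b) = 1275120/(0.85 × 32.8 × 315) = 145.19 mm.
c = a/β₁ = 145.19/0.816 = 177.93 mm; ε'_s = 0.003(c − d')/c = 0.0021 ≥ f_y/E_s = 0.0021, so compression steel does yield.
M_n = (A_s − A'_s) f_y (d − a/2) + A'_s f_y (d − d') = [1275120 × (630 − 72.595) + 173880 × (630 − 53)] × 10⁻⁶ = 710.76 + 100.33 = 811.09 kN·m.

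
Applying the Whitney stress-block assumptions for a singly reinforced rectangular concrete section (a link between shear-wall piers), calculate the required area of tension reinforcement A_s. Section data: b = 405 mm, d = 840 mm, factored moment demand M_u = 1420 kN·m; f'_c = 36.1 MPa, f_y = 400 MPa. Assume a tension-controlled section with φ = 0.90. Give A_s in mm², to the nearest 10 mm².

A_s ≈ 5220 mm²

M_n = M_u/φ = 1420/0.90 = 1577.78 kN·m.
With M_n = 0.85 f'_c a b (d − a/2), solve the quadratic for a:
a = d − √(d² − 2M_n/(0.85 f'_c b)) = 840 − √(840² − 2 × 1577.78×10⁶/(0.85 × 36.1 × 405)) = 167.93 mm.
A_s = 0.85 f'_c a b / f_y = 0.85 × 36.1 × 167.93 × 405 / 400 = 5217.3 mm².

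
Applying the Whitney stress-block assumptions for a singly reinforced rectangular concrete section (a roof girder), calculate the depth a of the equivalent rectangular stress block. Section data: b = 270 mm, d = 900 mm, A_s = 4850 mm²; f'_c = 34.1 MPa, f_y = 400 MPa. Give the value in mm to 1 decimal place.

T = A_s f_y = 4850 × 400 = 1940000 N = 1940 kN.
Setting C = 0.85 f'_c a b equal to T: a = 1940000/(0.85 × 34.1 × 270) = 247.9 mm.

a ≈ 247.9 mm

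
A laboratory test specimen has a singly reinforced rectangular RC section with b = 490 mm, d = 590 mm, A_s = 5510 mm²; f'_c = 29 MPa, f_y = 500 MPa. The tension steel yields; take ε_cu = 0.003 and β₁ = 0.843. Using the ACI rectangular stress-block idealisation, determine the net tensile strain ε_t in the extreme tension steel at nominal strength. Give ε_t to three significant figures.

a = A_s f_y/(0.85 f'_c b) = 228.09 mm.
β₁ = 0.843, so c = a/β₁ = 228.09/0.843 = 270.57 mm.
From the linear strain diagram with ε_cu = 0.003: ε_t = 0.003 (d − c)/c = 0.003 × (590 − 270.57)/270.57 = 0.00354.
ε_t < 0.004 — the section is over-reinforced for flexure under ACI limits.

ε_t ≈ 0.00354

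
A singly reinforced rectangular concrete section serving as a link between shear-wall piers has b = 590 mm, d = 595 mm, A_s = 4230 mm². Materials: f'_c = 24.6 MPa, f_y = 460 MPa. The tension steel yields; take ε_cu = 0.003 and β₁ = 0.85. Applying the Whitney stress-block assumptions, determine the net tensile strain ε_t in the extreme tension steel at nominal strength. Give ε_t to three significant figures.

a = A_s f_y/(0.85 f'_c b) = 157.72 mm.
β₁ = 0.85, so c = a/β₁ = 157.72/0.85 = 185.55 mm.
From the linear strain diagram with ε_cu = 0.003: ε_t = 0.003 (d − c)/c = 0.003 × (595 − 185.55)/185.55 = 0.00662.
Since ε_t ≥ 0.005, the section is tension-controlled.

ε_t ≈ 0.00662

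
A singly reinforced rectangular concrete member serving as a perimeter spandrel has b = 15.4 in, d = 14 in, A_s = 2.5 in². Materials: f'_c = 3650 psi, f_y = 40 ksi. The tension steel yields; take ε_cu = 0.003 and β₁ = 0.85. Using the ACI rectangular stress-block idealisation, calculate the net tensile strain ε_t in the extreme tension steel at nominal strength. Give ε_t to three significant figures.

a = A_s f_y/(0.85 f'_c b) = 2.093 in.
β₁ = 0.85, so c = a/β₁ = 2.093/0.85 = 2.462 in.
From the linear strain diagram with ε_cu = 0.003: ε_t = 0.003 (d − c)/c = 0.003 × (14 − 2.462)/2.462 = 0.0141.
Since ε_t ≥ 0.005, the section is tension-controlled.

ε_t ≈ 0.0141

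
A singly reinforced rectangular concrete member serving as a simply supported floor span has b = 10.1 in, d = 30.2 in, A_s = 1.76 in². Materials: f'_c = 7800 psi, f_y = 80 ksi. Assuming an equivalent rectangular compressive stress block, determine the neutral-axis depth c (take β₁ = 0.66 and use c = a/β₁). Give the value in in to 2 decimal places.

T = A_s f_y = 1.76 × 80 = 140.8 kips.
a = T/(0.85 f'_c b) = 140.8/(0.85 × 7.8 × 10.1) = 2.1027 in.
With β₁ = 0.66, c = a/β₁ = 2.1027/0.66 = 3.19 in.

c ≈ 3.19 in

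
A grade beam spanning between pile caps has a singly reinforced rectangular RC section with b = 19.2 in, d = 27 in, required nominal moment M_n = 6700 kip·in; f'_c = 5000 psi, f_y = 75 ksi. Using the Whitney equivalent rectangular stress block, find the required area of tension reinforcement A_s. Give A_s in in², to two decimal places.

A_s ≈ 3.52 in²

From M_n = 0.85 f'_c a b (d − a/2):
a = d − √(d² − 2M_n/(0.85 f'_c b)) = 27 − √(27² − 2 × 6700/(0.85 × 5 × 19.2)) = 3.235 in.
A_s = 0.85 f'_c a b / f_y = 0.85 × 5 × 3.235 × 19.2 / 75 = 3.520 in².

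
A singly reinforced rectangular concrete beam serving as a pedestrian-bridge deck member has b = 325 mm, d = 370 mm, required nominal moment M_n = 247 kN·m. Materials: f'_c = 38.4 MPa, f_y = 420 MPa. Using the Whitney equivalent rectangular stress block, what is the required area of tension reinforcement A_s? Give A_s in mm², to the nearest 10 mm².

With M_n = 0.85 f'_c a b (d − a/2), solve the quadratic for a:
a = d − √(d² − 2M_n/(0.85 f'_c b)) = 370 − √(370² − 2 × 247×10⁶/(0.85 × 38.4 × 325)) = 69.45 mm.
A_s = 0.85 f'_c a b / f_y = 0.85 × 38.4 × 69.45 × 325 / 420 = 1754.1 mm².

A_s ≈ 1750 mm²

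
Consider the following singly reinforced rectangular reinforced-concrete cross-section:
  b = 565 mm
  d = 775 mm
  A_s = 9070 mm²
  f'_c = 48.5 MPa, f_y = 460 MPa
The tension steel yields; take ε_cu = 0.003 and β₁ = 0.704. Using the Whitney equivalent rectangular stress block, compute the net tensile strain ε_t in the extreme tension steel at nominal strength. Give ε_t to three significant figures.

a = A_s f_y/(0.85 f'_c b) = 179.12 mm.
β₁ = 0.704, so c = a/β₁ = 179.12/0.704 = 254.43 mm.
From the linear strain diagram with ε_cu = 0.003: ε_t = 0.003 (d − c)/c = 0.003 × (775 − 254.43)/254.43 = 0.00614.
Since ε_t ≥ 0.005, the section is tension-controlled.

ε_t ≈ 0.00614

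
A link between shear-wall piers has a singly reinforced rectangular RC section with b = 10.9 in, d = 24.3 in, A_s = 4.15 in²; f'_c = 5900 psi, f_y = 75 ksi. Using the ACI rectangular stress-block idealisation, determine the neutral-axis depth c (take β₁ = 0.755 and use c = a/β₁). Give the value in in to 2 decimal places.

c ≈ 7.54 in

T = A_s f_y = 4.15 × 75 = 311.25 kips.
a = T/(0.85 f'_c b) = 311.25/(0.85 × 5.9 × 10.9) = 5.6939 in.
With β₁ = 0.755, c = a/β₁ = 5.6939/0.755 = 7.54 in.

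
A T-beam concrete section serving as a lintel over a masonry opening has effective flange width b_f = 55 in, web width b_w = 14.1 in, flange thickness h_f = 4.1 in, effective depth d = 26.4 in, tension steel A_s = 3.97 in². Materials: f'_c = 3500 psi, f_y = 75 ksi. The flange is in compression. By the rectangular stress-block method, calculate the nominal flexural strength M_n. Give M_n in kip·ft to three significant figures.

M_n ≈ 632 kip·ft

Tension: T = A_s f_y = 3.97 × 75 = 297.75 kips.
Try a within the flange: a = T/(0.85 f'_c b_f) = 297.75/(0.85 × 3.5 × 55) = 1.820 in.
Since a = 1.820 ≤ h_f = 4.1 in, the stress block lies entirely in the flange; analyse as a rectangular beam of width b_f.
M_n = T(d − a/2) = 297.75 × (26.4 − 0.91) = 7589.6 kip·in.
M_n = 7589.6/12 = 632.47 kip·ft.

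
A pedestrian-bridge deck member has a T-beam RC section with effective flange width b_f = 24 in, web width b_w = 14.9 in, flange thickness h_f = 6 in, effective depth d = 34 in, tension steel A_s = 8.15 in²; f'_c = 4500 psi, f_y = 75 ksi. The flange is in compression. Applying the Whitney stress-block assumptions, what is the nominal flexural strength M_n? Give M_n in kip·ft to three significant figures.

M_n ≈ 1560 kip·ft

Tension: T = A_s f_y = 8.15 × 75 = 611.25 kips.
Try a within the flange: a = T/(0.85 f'_c b_f) = 611.25/(0.85 × 4.5 × 24) = 6.658 in.
a = 6.658 > h_f = 6 in: the block extends into the web. Split into flange-overhang and web parts.
C_f = 0.85 f'_c (b_f − b_w) h_f = 0.85 × 4.5 × (24 − 14.9) × 6 = 208.8 kips.
Remaining web compression depth: a_w = (T − C_f)/(0.85 f'_c b_w) = (611.25 − 208.8)/(0.85 × 4.5 × 14.9) = 7.061 in.
M_n = C_f(d − h_f/2) + (T − C_f)(d − a_w/2) = 208.8 × (34 − 3) + 402.45 × (34 − 3.5305) = 6472.8 + 12262.5 = 18735.3 kip·in.
M_n = 18735.3/12 = 1561.28 kip·ft.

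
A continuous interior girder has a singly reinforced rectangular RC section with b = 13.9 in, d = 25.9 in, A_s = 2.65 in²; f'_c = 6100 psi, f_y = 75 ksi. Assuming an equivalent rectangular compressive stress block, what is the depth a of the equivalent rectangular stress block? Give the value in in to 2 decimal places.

T = A_s f_y = 2.65 × 75 = 198.75 kips.
a = T/(0.85 f'_c b) = 198.75/(0.85 × 6.1 × 13.9) = 2.76 in.

a ≈ 2.76 in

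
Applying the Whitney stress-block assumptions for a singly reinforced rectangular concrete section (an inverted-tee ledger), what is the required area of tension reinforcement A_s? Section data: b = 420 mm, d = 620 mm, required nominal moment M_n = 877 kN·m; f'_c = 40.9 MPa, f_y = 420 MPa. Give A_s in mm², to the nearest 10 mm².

With M_n = 0.85 f'_c a b (d − a/2), solve the quadratic for a:
a = d − √(d² − 2M_n/(0.85 f'_c b)) = 620 − √(620² − 2 × 877×10⁶/(0.85 × 40.9 × 420)) = 105.92 mm.
A_s = 0.85 f'_c a b / f_y = 0.85 × 40.9 × 105.92 × 420 / 420 = 3682.3 mm².

A_s ≈ 3680 mm²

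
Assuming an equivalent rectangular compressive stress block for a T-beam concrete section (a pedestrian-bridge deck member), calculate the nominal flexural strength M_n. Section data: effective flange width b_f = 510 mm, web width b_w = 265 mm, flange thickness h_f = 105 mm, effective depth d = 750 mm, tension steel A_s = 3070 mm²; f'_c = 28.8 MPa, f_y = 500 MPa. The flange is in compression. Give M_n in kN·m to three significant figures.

Tension: T = A_s f_y = 3070 × 500 = 1535000 N.
Try a within the flange: a = T/(0.85 f'_c b_f) = 1535000/(0.85 × 28.8 × 510) = 122.95 mm.
a = 122.95 > h_f = 105 mm: the block extends into the web. Split into flange-overhang and web parts.
C_f = 0.85 f'_c (b_f − b_w) h_f = 0.85 × 28.8 × (510 − 265) × 105 = 629748 N.
Remaining web compression depth: a_w = (T − C_f)/(0.85 f'_c b_w) = (1535000 − 629748)/(0.85 × 28.8 × 265) = 139.54 mm.
M_n = C_f(d − h_f/2) + (T − C_f)(d − a_w/2) = 629748 × (750 − 52.5) + 905252 × (750 − 69.77) = 439.25 + 615.78 = 1055.03 × 10⁶ N·mm.
M_n = 1055.03 kN·m.

M_n ≈ 1060 kN·m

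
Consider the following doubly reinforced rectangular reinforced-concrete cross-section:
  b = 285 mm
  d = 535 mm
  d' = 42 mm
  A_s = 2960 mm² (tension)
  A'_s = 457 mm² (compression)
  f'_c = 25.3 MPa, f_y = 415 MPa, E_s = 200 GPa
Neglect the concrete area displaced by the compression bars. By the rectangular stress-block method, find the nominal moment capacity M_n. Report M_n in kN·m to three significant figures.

M_n ≈ 561 kN·m

Assume both tension and compression steel yield.
Net tension couple steel: A_s − A'_s = 2503 mm².
a = (A_s − A'_s) f_y / (0.85 f'_c b) = 1038745/(0.85 × 25.3 × 285) = 169.48 mm.
c = a/β₁ = 169.48/0.85 = 199.39 mm; ε'_s = 0.003(c − d')/c = 0.0024 ≥ f_y/E_s = 0.0021, so compression steel does yield.
M_n = (A_s − A'_s) f_y (d − a/2) + A'_s f_y (d − d') = [1038745 × (535 − 84.74) + 189655 × (535 − 42)] × 10⁻⁶ = 467.71 + 93.50 = 561.21 kN·m.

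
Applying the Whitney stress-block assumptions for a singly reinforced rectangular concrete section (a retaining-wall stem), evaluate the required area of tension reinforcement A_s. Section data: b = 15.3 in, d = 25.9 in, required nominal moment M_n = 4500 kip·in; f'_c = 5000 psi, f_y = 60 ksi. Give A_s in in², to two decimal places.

A_s ≈ 3.06 in²

From M_n = 0.85 f'_c a b (d − a/2):
a = d − √(d² − 2M_n/(0.85 f'_c b)) = 25.9 − √(25.9² − 2 × 4500/(0.85 × 5 × 15.3)) = 2.826 in.
A_s = 0.85 f'_c a b / f_y = 0.85 × 5 × 2.826 × 15.3 / 60 = 3.063 in².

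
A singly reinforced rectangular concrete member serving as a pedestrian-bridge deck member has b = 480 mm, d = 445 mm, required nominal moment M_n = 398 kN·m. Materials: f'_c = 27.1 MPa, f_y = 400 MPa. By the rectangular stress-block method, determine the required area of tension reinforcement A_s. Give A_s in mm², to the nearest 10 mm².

A_s ≈ 2490 mm²

With M_n = 0.85 f'_c a b (d − a/2), solve the quadratic for a:
a = d − √(d² − 2M_n/(0.85 f'_c b)) = 445 − √(445² − 2 × 398×10⁶/(0.85 × 27.1 × 480)) = 89.99 mm.
A_s = 0.85 f'_c a b / f_y = 0.85 × 27.1 × 89.99 × 480 / 400 = 2487.5 mm².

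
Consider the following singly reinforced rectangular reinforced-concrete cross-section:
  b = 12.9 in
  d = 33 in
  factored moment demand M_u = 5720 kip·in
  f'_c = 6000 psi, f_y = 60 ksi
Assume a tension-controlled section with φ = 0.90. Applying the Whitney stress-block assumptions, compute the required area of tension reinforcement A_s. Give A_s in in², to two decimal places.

A_s ≈ 3.37 in²

M_n = M_u/φ = 5720/0.90 = 6355.56 kip·in.
From M_n = 0.85 f'_c a b (d − a/2):
a = d − √(d² − 2M_n/(0.85 f'_c b)) = 33 − √(33² − 2 × 6355.56/(0.85 × 6 × 12.9)) = 3.070 in.
A_s = 0.85 f'_c a b / f_y = 0.85 × 6 × 3.070 × 12.9 / 60 = 3.366 in².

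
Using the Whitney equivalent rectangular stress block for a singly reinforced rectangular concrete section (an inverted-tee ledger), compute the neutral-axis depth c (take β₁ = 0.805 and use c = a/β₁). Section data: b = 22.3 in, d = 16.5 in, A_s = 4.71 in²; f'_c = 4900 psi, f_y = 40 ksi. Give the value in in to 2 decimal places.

c ≈ 2.52 in

T = A_s f_y = 4.71 × 40 = 188.4 kips.
a = T/(0.85 f'_c b) = 188.4/(0.85 × 4.9 × 22.3) = 2.0284 in.
With β₁ = 0.805, c = a/β₁ = 2.0284/0.805 = 2.52 in.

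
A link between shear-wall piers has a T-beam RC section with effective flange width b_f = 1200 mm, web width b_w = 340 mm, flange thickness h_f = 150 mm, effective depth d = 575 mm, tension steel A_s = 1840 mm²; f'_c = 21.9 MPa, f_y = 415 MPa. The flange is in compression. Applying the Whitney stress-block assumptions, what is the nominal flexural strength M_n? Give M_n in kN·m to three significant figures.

Tension: T = A_s f_y = 1840 × 415 = 763600 N.
Try a within the flange: a = T/(0.85 f'_c b_f) = 763600/(0.85 × 21.9 × 1200) = 34.18 mm.
Since a = 34.18 ≤ h_f = 150 mm, the stress block lies entirely in the flange; analyse as a rectangular beam of width b_f.
M_n = T(d − a/2) = 763600 × (575 − 17.09) = 426.02 × 10⁶ N·mm.
M_n = 426.02 kN·m.

M_n ≈ 426 kN·m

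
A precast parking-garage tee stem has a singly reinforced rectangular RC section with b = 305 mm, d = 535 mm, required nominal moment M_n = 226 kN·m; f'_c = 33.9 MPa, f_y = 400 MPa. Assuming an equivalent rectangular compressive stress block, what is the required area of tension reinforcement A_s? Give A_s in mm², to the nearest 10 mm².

A_s ≈ 1110 mm²

With M_n = 0.85 f'_c a b (d − a/2), solve the quadratic for a:
a = d − √(d² − 2M_n/(0.85 f'_c b)) = 535 − √(535² − 2 × 226×10⁶/(0.85 × 33.9 × 305)) = 50.44 mm.
A_s = 0.85 f'_c a b / f_y = 0.85 × 33.9 × 50.44 × 305 / 400 = 1108.2 mm².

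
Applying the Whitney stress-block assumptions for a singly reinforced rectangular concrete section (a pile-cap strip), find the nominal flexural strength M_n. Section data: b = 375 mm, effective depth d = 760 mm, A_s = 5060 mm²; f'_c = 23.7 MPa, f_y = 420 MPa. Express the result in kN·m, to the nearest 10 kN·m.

M_n ≈ 1320 kN·m

T = A_s f_y = 5060 × 420 = 2125200 N = 2125.2 kN.
From C = T: a = T/(0.85 f'_c b) = 2125200/(0.85 × 23.7 × 375) = 281.32 mm.
M_n = T(d − a/2) = 2125.2 kN × (760 − 140.66) mm = 1316.22 kN·m.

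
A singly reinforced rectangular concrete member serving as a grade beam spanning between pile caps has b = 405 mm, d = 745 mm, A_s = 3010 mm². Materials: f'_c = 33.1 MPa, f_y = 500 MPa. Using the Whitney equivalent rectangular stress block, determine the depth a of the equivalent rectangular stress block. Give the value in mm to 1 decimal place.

T = A_s f_y = 3010 × 500 = 1505000 N = 1505 kN.
Setting C = 0.85 f'_c a b equal to T: a = 1505000/(0.85 × 33.1 × 405) = 132.1 mm.

a ≈ 132.1 mm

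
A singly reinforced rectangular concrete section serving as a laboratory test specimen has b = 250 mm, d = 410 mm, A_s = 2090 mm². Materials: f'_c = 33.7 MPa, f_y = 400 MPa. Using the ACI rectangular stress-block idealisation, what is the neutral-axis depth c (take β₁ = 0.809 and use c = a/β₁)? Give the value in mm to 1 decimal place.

c ≈ 144.3 mm

T = A_s f_y = 2090 × 400 = 836000 N = 836 kN.
Setting C = 0.85 f'_c a b equal to T: a = 836000/(0.85 × 33.7 × 250) = 116.739 mm.
With β₁ = 0.809, c = a/β₁ = 116.739/0.809 = 144.3 mm.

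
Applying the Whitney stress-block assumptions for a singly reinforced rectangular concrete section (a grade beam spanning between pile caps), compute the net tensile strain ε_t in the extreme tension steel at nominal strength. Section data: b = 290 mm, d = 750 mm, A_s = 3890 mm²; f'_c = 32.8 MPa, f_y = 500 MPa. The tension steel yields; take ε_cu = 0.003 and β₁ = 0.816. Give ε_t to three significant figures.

ε_t ≈ 0.00463

a = A_s f_y/(0.85 f'_c b) = 240.56 mm.
β₁ = 0.816, so c = a/β₁ = 240.56/0.816 = 294.80 mm.
From the linear strain diagram with ε_cu = 0.003: ε_t = 0.003 (d − c)/c = 0.003 × (750 − 294.80)/294.80 = 0.00463.
ε_t is between 0.004 and 0.005 — transition zone.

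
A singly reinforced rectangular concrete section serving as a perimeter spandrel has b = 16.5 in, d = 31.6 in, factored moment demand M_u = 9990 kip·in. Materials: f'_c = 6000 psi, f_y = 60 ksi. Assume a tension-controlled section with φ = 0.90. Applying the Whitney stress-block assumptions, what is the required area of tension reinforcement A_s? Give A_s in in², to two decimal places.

M_n = M_u/φ = 9990/0.90 = 11100 kip·in.
From M_n = 0.85 f'_c a b (d − a/2):
a = d − √(d² − 2M_n/(0.85 f'_c b)) = 31.6 − √(31.6² − 2 × 11100/(0.85 × 6 × 16.5)) = 4.494 in.
A_s = 0.85 f'_c a b / f_y = 0.85 × 6 × 4.494 × 16.5 / 60 = 6.303 in².

A_s ≈ 6.30 in²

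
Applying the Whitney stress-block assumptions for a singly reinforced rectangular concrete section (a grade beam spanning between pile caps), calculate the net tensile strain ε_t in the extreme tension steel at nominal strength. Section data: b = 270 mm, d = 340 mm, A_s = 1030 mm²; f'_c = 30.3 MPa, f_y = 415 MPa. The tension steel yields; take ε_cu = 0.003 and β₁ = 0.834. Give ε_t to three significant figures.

ε_t ≈ 0.0108

a = A_s f_y/(0.85 f'_c b) = 61.47 mm.
β₁ = 0.834, so c = a/β₁ = 61.47/0.834 = 73.71 mm.
From the linear strain diagram with ε_cu = 0.003: ε_t = 0.003 (d − c)/c = 0.003 × (340 − 73.71)/73.71 = 0.0108.
Since ε_t ≥ 0.005, the section is tension-controlled.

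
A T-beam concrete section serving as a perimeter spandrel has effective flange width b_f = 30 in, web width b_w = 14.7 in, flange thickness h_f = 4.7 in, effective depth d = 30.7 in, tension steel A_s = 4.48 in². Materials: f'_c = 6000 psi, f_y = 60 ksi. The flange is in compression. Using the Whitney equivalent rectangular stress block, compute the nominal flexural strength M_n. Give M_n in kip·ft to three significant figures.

M_n ≈ 668 kip·ft

Tension: T = A_s f_y = 4.48 × 60 = 268.8 kips.
Try a within the flange: a = T/(0.85 f'_c b_f) = 268.8/(0.85 × 6 × 30) = 1.757 in.
Since a = 1.757 ≤ h_f = 4.7 in, the stress block lies entirely in the flange; analyse as a rectangular beam of width b_f.
M_n = T(d − a/2) = 268.8 × (30.7 − 0.8785) = 8016.0 kip·in.
M_n = 8016.0/12 = 668.00 kip·ft.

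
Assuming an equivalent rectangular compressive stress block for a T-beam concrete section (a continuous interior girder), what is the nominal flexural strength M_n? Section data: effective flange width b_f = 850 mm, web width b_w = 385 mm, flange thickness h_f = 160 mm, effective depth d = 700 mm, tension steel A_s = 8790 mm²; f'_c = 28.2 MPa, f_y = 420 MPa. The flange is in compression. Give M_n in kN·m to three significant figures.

M_n ≈ 2240 kN·m

Tension: T = A_s f_y = 8790 × 420 = 3691800 N.
Try a within the flange: a = T/(0.85 f'_c b_f) = 3691800/(0.85 × 28.2 × 850) = 181.20 mm.
a = 181.20 > h_f = 160 mm: the block extends into the web. Split into flange-overhang and web parts.
C_f = 0.85 f'_c (b_f − b_w) h_f = 0.85 × 28.2 × (850 − 385) × 160 = 1783368 N.
Remaining web compression depth: a_w = (T − C_f)/(0.85 f'_c b_w) = (3691800 − 1783368)/(0.85 × 28.2 × 385) = 206.80 mm.
M_n = C_f(d − h_f/2) + (T − C_f)(d − a_w/2) = 1783368 × (700 − 80) + 1908432 × (700 − 103.4) = 1105.69 + 1138.57 = 2244.26 × 10⁶ N·mm.
M_n = 2244.26 kN·m.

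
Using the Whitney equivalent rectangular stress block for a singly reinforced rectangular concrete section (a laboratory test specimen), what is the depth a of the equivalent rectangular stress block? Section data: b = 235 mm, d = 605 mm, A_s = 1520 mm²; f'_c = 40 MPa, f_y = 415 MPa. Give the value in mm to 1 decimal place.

T = A_s f_y = 1520 × 415 = 630800 N = 630.8 kN.
Setting C = 0.85 f'_c a b equal to T: a = 630800/(0.85 × 40 × 235) = 78.9 mm.

a ≈ 78.9 mm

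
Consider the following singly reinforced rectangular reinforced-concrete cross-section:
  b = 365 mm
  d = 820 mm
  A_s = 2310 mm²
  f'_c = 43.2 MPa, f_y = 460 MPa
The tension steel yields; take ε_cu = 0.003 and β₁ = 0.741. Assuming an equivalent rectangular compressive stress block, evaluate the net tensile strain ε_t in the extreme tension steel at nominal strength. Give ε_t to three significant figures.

ε_t ≈ 0.0200

a = A_s f_y/(0.85 f'_c b) = 79.28 mm.
β₁ = 0.741, so c = a/β₁ = 79.28/0.741 = 106.99 mm.
From the linear strain diagram with ε_cu = 0.003: ε_t = 0.003 (d − c)/c = 0.003 × (820 − 106.99)/106.99 = 0.0200.
Since ε_t ≥ 0.005, the section is tension-controlled.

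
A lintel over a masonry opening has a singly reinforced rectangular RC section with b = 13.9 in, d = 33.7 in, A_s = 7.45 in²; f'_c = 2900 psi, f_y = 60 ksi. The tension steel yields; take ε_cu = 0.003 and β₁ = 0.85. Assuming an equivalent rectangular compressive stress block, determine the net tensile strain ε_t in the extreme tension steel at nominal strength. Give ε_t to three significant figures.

ε_t ≈ 0.00359

a = A_s f_y/(0.85 f'_c b) = 13.046 in.
β₁ = 0.85, so c = a/β₁ = 13.046/0.85 = 15.348 in.
From the linear strain diagram with ε_cu = 0.003: ε_t = 0.003 (d − c)/c = 0.003 × (33.7 − 15.348)/15.348 = 0.00359.
ε_t < 0.004 — the section is over-reinforced for flexure under ACI limits.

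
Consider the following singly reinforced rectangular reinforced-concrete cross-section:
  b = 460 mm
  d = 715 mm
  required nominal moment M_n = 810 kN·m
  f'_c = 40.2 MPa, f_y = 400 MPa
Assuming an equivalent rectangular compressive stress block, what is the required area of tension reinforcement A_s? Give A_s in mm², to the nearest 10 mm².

A_s ≈ 2990 mm²

With M_n = 0.85 f'_c a b (d − a/2), solve the quadratic for a:
a = d − √(d² − 2M_n/(0.85 f'_c b)) = 715 − √(715² − 2 × 810×10⁶/(0.85 × 40.2 × 460)) = 76.13 mm.
A_s = 0.85 f'_c a b / f_y = 0.85 × 40.2 × 76.13 × 460 / 400 = 2991.6 mm².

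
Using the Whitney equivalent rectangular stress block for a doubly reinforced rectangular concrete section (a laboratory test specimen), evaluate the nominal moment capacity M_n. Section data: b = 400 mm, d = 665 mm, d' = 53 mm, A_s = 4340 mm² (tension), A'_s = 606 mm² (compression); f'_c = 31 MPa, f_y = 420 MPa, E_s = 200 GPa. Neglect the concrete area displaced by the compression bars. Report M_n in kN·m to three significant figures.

Assume both tension and compression steel yield.
Net tension couple steel: A_s − A'_s = 3734 mm².
a = (A_s − A'_s) f_y / (0.85 f'_c b) = 1568280/(0.85 × 31 × 400) = 148.79 mm.
c = a/β₁ = 148.79/0.829 = 179.48 mm; ε'_s = 0.003(c − d')/c = 0.0021 ≥ f_y/E_s = 0.0021, so compression steel does yield.
M_n = (A_s − A'_s) f_y (d − a/2) + A'_s f_y (d − d') = [1568280 × (665 − 74.395) + 254520 × (665 − 53)] × 10⁻⁶ = 926.23 + 155.77 = 1082.00 kN·m.

M_n ≈ 1080 kN·m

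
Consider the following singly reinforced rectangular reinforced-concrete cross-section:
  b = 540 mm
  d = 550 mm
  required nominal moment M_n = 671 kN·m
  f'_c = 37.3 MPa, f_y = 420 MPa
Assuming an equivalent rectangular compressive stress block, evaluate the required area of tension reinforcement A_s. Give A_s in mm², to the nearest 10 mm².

A_s ≈ 3120 mm²

With M_n = 0.85 f'_c a b (d − a/2), solve the quadratic for a:
a = d − √(d² − 2M_n/(0.85 f'_c b)) = 550 − √(550² − 2 × 671×10⁶/(0.85 × 37.3 × 540)) = 76.59 mm.
A_s = 0.85 f'_c a b / f_y = 0.85 × 37.3 × 76.59 × 540 / 420 = 3122.1 mm².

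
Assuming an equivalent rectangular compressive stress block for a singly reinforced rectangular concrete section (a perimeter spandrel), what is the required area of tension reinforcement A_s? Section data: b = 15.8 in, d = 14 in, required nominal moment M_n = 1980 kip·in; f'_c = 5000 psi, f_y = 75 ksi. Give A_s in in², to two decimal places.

From M_n = 0.85 f'_c a b (d − a/2):
a = d − √(d² − 2M_n/(0.85 f'_c b)) = 14 − √(14² − 2 × 1980/(0.85 × 5 × 15.8)) = 2.294 in.
A_s = 0.85 f'_c a b / f_y = 0.85 × 5 × 2.294 × 15.8 / 75 = 2.054 in².

A_s ≈ 2.05 in²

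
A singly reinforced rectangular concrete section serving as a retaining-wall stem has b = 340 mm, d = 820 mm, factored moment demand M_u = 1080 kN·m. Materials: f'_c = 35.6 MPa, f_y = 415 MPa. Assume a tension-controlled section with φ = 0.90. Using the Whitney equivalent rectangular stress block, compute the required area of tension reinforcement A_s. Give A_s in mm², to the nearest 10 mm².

M_n = M_u/φ = 1080/0.90 = 1200 kN·m.
With M_n = 0.85 f'_c a b (d − a/2), solve the quadratic for a:
a = d − √(d² − 2M_n/(0.85 f'_c b)) = 820 − √(820² − 2 × 1200×10⁶/(0.85 × 35.6 × 340)) = 157.33 mm.
A_s = 0.85 f'_c a b / f_y = 0.85 × 35.6 × 157.33 × 340 / 415 = 3900.4 mm².

A_s ≈ 3900 mm²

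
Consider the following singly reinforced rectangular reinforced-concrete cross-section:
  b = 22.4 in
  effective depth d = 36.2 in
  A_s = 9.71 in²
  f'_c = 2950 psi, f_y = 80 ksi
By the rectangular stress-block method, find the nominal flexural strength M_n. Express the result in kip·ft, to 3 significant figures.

M_n ≈ 1900 kip·ft

T = A_s f_y = 9.71 × 80 = 776.8 kips.
a = T/(0.85 f'_c b) = 776.8/(0.85 × 2.95 × 22.4) = 13.830 in.
M_n = T(d − a/2) = 776.8 × (36.2 − 6.915) = 22748.6 kip·in = 22748.6/12 = 1895.72 kip·ft.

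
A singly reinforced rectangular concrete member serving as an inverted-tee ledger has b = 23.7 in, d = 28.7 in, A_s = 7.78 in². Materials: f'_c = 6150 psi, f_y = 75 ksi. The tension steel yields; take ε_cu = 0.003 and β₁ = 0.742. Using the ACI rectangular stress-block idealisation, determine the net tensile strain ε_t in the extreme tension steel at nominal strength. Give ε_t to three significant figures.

ε_t ≈ 0.0106

a = A_s f_y/(0.85 f'_c b) = 4.710 in.
β₁ = 0.742, so c = a/β₁ = 4.710/0.742 = 6.348 in.
From the linear strain diagram with ε_cu = 0.003: ε_t = 0.003 (d − c)/c = 0.003 × (28.7 − 6.348)/6.348 = 0.0106.
Since ε_t ≥ 0.005, the section is tension-controlled.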